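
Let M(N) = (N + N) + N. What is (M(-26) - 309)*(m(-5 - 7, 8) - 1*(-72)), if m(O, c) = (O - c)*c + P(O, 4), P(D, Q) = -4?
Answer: 35604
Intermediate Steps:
m(O, c) = -4 + c*(O - c) (m(O, c) = (O - c)*c - 4 = c*(O - c) - 4 = -4 + c*(O - c))
M(N) = 3*N (M(N) = 2*N + N = 3*N)
(M(-26) - 309)*(m(-5 - 7, 8) - 1*(-72)) = (3*(-26) - 309)*((-4 - 1*8² + (-5 - 7)*8) - 1*(-72)) = (-78 - 309)*((-4 - 1*64 - 12*8) + 72) = -387*((-4 - 64 - 96) + 72) = -387*(-164 + 72) = -387*(-92) = 35604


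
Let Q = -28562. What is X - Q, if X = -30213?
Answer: -1651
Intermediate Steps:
X - Q = -30213 - 1*(-28562) = -30213 + 28562 = -1651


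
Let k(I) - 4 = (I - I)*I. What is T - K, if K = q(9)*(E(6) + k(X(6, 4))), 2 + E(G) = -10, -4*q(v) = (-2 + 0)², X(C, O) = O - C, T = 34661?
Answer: 34653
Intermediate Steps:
q(v) = -1 (q(v) = -(-2 + 0)²/4 = -¼*(-2)² = -¼*4 = -1)
k(I) = 4 (k(I) = 4 + (I - I)*I = 4 + 0*I = 4 + 0 = 4)
E(G) = -12 (E(G) = -2 - 10 = -12)
K = 8 (K = -(-12 + 4) = -1*(-8) = 8)
T - K = 34661 - 1*8 = 34661 - 8 = 34653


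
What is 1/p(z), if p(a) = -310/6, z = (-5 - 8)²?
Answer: -3/155 ≈ -0.019355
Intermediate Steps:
z = 169 (z = (-13)² = 169)
p(a) = -155/3 (p(a) = -310*⅙ = -155/3)
1/p(z) = 1/(-155/3) = -3/155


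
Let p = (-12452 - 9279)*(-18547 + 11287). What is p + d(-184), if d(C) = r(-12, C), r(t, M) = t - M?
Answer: 157767232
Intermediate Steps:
d(C) = -12 - C
p = 157767060 (p = -21731*(-7260) = 157767060)
p + d(-184) = 157767060 + (-12 - 1*(-184)) = 157767060 + (-12 + 184) = 157767060 + 172 = 157767232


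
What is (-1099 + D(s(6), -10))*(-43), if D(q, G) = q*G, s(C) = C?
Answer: 49837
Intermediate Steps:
D(q, G) = G*q
(-1099 + D(s(6), -10))*(-43) = (-1099 - 10*6)*(-43) = (-1099 - 60)*(-43) = -1159*(-43) = 49837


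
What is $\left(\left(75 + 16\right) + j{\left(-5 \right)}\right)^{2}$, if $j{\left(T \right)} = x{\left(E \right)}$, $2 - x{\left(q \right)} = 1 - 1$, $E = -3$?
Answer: $8649$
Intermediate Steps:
$x{\left(q \right)} = 2$ ($x{\left(q \right)} = 2 - \left(1 - 1\right) = 2 - 0 = 2 + 0 = 2$)
$j{\left(T \right)} = 2$
$\left(\left(75 + 16\right) + j{\left(-5 \right)}\right)^{2} = \left(\left(75 + 16\right) + 2\right)^{2} = \left(91 + 2\right)^{2} = 93^{2} = 8649$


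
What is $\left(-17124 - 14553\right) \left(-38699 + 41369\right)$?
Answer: $-84577590$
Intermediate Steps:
$\left(-17124 - 14553\right) \left(-38699 + 41369\right) = \left(-17124 - 14553\right) 2670 = \left(-31677\right) 2670 = -84577590$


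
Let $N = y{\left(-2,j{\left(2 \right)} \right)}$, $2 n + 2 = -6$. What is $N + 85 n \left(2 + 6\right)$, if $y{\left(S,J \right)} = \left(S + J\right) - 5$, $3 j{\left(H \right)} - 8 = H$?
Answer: $- \frac{8171}{3} \approx -2723.7$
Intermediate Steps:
$n = -4$ ($n = -1 + \frac{1}{2} \left(-6\right) = -1 - 3 = -4$)
$j{\left(H \right)} = \frac{8}{3} + \frac{H}{3}$
$y{\left(S,J \right)} = -5 + J + S$ ($y{\left(S,J \right)} = \left(J + S\right) - 5 = -5 + J + S$)
$N = - \frac{11}{3}$ ($N = -5 + \left(\frac{8}{3} + \frac{1}{3} \cdot 2\right) - 2 = -5 + \left(\frac{8}{3} + \frac{2}{3}\right) - 2 = -5 + \frac{10}{3} - 2 = - \frac{11}{3} \approx -3.6667$)
$N + 85 n \left(2 + 6\right) = - \frac{11}{3} + 85 \left(- 4 \left(2 + 6\right)\right) = - \frac{11}{3} + 85 \left(\left(-4\right) 8\right) = - \frac{11}{3} + 85 \left(-32\right) = - \frac{11}{3} - 2720 = - \frac{8171}{3}$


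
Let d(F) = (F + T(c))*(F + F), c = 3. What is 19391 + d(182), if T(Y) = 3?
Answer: 86731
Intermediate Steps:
d(F) = 2*F*(3 + F) (d(F) = (F + 3)*(F + F) = (3 + F)*(2*F) = 2*F*(3 + F))
19391 + d(182) = 19391 + 2*182*(3 + 182) = 19391 + 2*182*185 = 19391 + 67340 = 86731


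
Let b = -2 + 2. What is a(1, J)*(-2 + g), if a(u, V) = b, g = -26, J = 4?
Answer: 0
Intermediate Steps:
b = 0
a(u, V) = 0
a(1, J)*(-2 + g) = 0*(-2 - 26) = 0*(-28) = 0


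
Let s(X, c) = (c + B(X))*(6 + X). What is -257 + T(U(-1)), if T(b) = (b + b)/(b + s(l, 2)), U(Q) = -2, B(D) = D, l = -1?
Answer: -775/3 ≈ -258.33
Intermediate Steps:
s(X, c) = (6 + X)*(X + c) (s(X, c) = (c + X)*(6 + X) = (X + c)*(6 + X) = (6 + X)*(X + c))
T(b) = 2*b/(5 + b) (T(b) = (b + b)/(b + ((-1)**2 + 6*(-1) + 6*2 - 1*2)) = (2*b)/(b + (1 - 6 + 12 - 2)) = (2*b)/(b + 5) = (2*b)/(5 + b) = 2*b/(5 + b))
-257 + T(U(-1)) = -257 + 2*(-2)/(5 - 2) = -257 + 2*(-2)/3 = -257 + 2*(-2)*(1/3) = -257 - 4/3 = -775/3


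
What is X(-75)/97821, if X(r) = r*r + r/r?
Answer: 5626/97821 ≈ 0.057513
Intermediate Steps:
X(r) = 1 + r² (X(r) = r² + 1 = 1 + r²)
X(-75)/97821 = (1 + (-75)²)/97821 = (1 + 5625)*(1/97821) = 5626*(1/97821) = 5626/97821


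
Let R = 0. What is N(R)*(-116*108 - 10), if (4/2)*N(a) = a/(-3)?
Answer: 0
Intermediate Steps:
N(a) = -a/6 (N(a) = (a/(-3))/2 = (a*(-1/3))/2 = (-a/3)/2 = -a/6)
N(R)*(-116*108 - 10) = (-1/6*0)*(-116*108 - 10) = 0*(-12528 - 10) = 0*(-12538) = 0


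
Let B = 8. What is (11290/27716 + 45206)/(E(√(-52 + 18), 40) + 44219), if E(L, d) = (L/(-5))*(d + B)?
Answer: 692547357701675/677421686068738 + 75176447160*I*√34/338710843034369 ≈ 1.0223 + 0.0012942*I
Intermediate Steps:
E(L, d) = -L*(8 + d)/5 (E(L, d) = (L/(-5))*(d + 8) = (L*(-⅕))*(8 + d) = (-L/5)*(8 + d) = -L*(8 + d)/5)
(11290/27716 + 45206)/(E(√(-52 + 18), 40) + 44219) = (11290/27716 + 45206)/(-√(-52 + 18)*(8 + 40)/5 + 44219) = (11290*(1/27716) + 45206)/(-⅕*√(-34)*48 + 44219) = (5645/13858 + 45206)/(-⅕*I*√34*48 + 44219) = 626470393/(13858*(-48*I*√34/5 + 44219)) = 626470393/(13858*(44219 - 48*I*√34/5))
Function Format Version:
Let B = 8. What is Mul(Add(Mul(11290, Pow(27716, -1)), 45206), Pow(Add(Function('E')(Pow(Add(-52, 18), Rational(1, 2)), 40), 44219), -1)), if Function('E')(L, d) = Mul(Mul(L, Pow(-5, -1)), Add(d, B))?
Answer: Add(Rational(692547357701675, 677421686068738), Mul(Rational(75176447160, 338710843034369), I, Pow(34, Rational(1, 2)))) ≈ Add(1.0223, Mul(0.0012942, I))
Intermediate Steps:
Function('E')(L, d) = Mul(Rational(-1, 5), L, Add(8, d)) (Function('E')(L, d) = Mul(Mul(L, Pow(-5, -1)), Add(d, 8)) = Mul(Mul(L, Rational(-1, 5)), Add(8, d)) = Mul(Mul(Rational(-1, 5), L), Add(8, d)) = Mul(Rational(-1, 5), L, Add(8, d)))
Mul(Add(Mul(11290, Pow(27716, -1)), 45206), Pow(Add(Function('E')(Pow(Add(-52, 18), Rational(1, 2)), 40), 44219), -1)) = Mul(Add(Mul(11290, Pow(27716, -1)), 45206), Pow(Add(Mul(Rational(-1, 5), Pow(Add(-52, 18), Rational(1, 2)), Add(8, 40)), 44219), -1)) = Mul(Add(Mul(11290, Rational(1, 27716)), 45206), Pow(Add(Mul(Rational(-1, 5), Pow(-34, Rational(1, 2)), 48), 44219), -1)) = Mul(Add(Rational(5645, 13858), 45206), Pow(Add(Mul(Rational(-1, 5), Mul(I, Pow(34, Rational(1, 2))), 48), 44219), -1)) = Mul(Rational(626470393, 13858), Pow(Add(Mul(Rational(-48, 5), I, Pow(34, Rational(1, 2))), 44219), -1)) = Mul(Rational(626470393, 13858), Pow(Add(44219, Mul(Rational(-48, 5), I, Pow(34, Rational(1, 2)))), -1))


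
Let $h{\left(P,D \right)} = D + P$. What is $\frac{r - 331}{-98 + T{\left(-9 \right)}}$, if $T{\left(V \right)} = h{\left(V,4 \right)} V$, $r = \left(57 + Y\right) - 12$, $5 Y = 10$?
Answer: $\frac{284}{53} \approx 5.3585$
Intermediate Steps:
$Y = 2$ ($Y = \frac{1}{5} \cdot 10 = 2$)
$r = 47$ ($r = \left(57 + 2\right) - 12 = 59 - 12 = 47$)
$T{\left(V \right)} = V \left(4 + V\right)$ ($T{\left(V \right)} = \left(4 + V\right) V = V \left(4 + V\right)$)
$\frac{r - 331}{-98 + T{\left(-9 \right)}} = \frac{47 - 331}{-98 - 9 \left(4 - 9\right)} = - \frac{284}{-98 - -45} = - \frac{284}{-98 + 45} = - \frac{284}{-53} = \left(-284\right) \left(- \frac{1}{53}\right) = \frac{284}{53}$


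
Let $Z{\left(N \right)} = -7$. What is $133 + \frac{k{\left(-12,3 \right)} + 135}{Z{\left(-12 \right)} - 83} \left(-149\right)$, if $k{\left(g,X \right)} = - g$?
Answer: $\frac{11291}{30} \approx 376.37$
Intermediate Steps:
$133 + \frac{k{\left(-12,3 \right)} + 135}{Z{\left(-12 \right)} - 83} \left(-149\right) = 133 + \frac{\left(-1\right) \left(-12\right) + 135}{-7 - 83} \left(-149\right) = 133 + \frac{12 + 135}{-90} \left(-149\right) = 133 + 147 \left(- \frac{1}{90}\right) \left(-149\right) = 133 - - \frac{7301}{30} = 133 + \frac{7301}{30} = \frac{11291}{30}$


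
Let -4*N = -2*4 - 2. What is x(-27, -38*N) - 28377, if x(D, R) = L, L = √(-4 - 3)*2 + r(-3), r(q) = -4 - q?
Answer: -28378 + 2*I*√7 ≈ -28378.0 + 5.2915*I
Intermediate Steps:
N = 5/2 (N = -(-2*4 - 2)/4 = -(-8 - 2)/4 = -¼*(-10) = 5/2 ≈ 2.5000)
L = -1 + 2*I*√7 (L = √(-4 - 3)*2 + (-4 - 1*(-3)) = √(-7)*2 + (-4 + 3) = (I*√7)*2 - 1 = 2*I*√7 - 1 = -1 + 2*I*√7 ≈ -1.0 + 5.2915*I)
x(D, R) = -1 + 2*I*√7
x(-27, -38*N) - 28377 = (-1 + 2*I*√7) - 28377 = -28378 + 2*I*√7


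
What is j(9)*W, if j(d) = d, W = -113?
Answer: -1017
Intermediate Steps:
j(9)*W = 9*(-113) = -1017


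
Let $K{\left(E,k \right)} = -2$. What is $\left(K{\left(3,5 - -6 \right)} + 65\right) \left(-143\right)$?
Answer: $-9009$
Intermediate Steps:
$\left(K{\left(3,5 - -6 \right)} + 65\right) \left(-143\right) = \left(-2 + 65\right) \left(-143\right) = 63 \left(-143\right) = -9009$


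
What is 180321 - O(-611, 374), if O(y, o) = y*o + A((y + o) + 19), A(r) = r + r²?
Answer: 361529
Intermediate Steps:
O(y, o) = o*y + (19 + o + y)*(20 + o + y) (O(y, o) = y*o + ((y + o) + 19)*(1 + ((y + o) + 19)) = o*y + ((o + y) + 19)*(1 + ((o + y) + 19)) = o*y + (19 + o + y)*(1 + (19 + o + y)) = o*y + (19 + o + y)*(20 + o + y))
180321 - O(-611, 374) = 180321 - (374*(-611) + (19 + 374 - 611)*(20 + 374 - 611)) = 180321 - (-228514 - 218*(-217)) = 180321 - (-228514 + 47306) = 180321 - 1*(-181208) = 180321 + 181208 = 361529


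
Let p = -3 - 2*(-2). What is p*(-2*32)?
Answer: -64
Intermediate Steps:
p = 1 (p = -3 + 4 = 1)
p*(-2*32) = 1*(-2*32) = 1*(-64) = -64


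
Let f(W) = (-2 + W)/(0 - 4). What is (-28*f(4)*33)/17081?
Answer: 462/17081 ≈ 0.027048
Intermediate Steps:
f(W) = ½ - W/4 (f(W) = (-2 + W)/(-4) = (-2 + W)*(-¼) = ½ - W/4)
(-28*f(4)*33)/17081 = (-28*(½ - ¼*4)*33)/17081 = (-28*(½ - 1)*33)*(1/17081) = (-28*(-½)*33)*(1/17081) = (14*33)*(1/17081) = 462*(1/17081) = 462/17081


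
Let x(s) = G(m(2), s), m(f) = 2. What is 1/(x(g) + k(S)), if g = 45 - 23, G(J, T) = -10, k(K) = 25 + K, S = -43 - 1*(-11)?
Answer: -1/17 ≈ -0.058824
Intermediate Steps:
S = -32 (S = -43 + 11 = -32)
g = 22
x(s) = -10
1/(x(g) + k(S)) = 1/(-10 + (25 - 32)) = 1/(-10 - 7) = 1/(-17) = -1/17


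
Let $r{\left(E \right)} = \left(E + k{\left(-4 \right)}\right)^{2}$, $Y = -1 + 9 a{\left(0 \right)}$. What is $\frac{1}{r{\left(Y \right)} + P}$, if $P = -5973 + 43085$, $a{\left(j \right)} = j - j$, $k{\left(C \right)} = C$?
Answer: $\frac{1}{37137} \approx 2.6927 \cdot 10^{-5}$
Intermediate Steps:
$a{\left(j \right)} = 0$
$Y = -1$ ($Y = -1 + 9 \cdot 0 = -1 + 0 = -1$)
$P = 37112$
$r{\left(E \right)} = \left(-4 + E\right)^{2}$ ($r{\left(E \right)} = \left(E - 4\right)^{2} = \left(-4 + E\right)^{2}$)
$\frac{1}{r{\left(Y \right)} + P} = \frac{1}{\left(-4 - 1\right)^{2} + 37112} = \frac{1}{\left(-5\right)^{2} + 37112} = \frac{1}{25 + 37112} = \frac{1}{37137}$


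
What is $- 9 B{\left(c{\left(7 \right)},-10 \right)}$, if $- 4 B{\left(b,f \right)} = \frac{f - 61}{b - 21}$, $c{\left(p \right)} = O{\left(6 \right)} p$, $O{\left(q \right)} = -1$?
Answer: $\frac{639}{112} \approx 5.7054$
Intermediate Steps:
$c{\left(p \right)} = - p$
$B{\left(b,f \right)} = - \frac{-61 + f}{4 \left(-21 + b\right)}$ ($B{\left(b,f \right)} = - \frac{\left(f - 61\right) \frac{1}{b - 21}}{4} = - \frac{\left(-61 + f\right) \frac{1}{-21 + b}}{4} = - \frac{\frac{1}{-21 + b} \left(-61 + f\right)}{4} = - \frac{-61 + f}{4 \left(-21 + b\right)}$)
$- 9 B{\left(c{\left(7 \right)},-10 \right)} = - 9 \frac{61 - -10}{4 \left(-21 - 7\right)} = - 9 \frac{61 + 10}{4 \left(-21 - 7\right)} = - 9 \cdot \frac{1}{4} \frac{1}{-28} \cdot 71 = - 9 \cdot \frac{1}{4} \left(- \frac{1}{28}\right) 71 = \left(-9\right) \left(- \frac{71}{112}\right) = \frac{639}{112}$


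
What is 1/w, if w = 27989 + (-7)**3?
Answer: 1/27646 ≈ 3.6172e-5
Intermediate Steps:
w = 27646 (w = 27989 - 343 = 27646)
1/w = 1/27646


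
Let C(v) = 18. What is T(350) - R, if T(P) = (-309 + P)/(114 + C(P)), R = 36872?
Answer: -4867063/132 ≈ -36872.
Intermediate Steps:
T(P) = -103/44 + P/132 (T(P) = (-309 + P)/(114 + 18) = (-309 + P)/132 = (-309 + P)*(1/132) = -103/44 + P/132)
T(350) - R = (-103/44 + (1/132)*350) - 1*36872 = (-103/44 + 175/66) - 36872 = 41/132 - 36872 = -4867063/132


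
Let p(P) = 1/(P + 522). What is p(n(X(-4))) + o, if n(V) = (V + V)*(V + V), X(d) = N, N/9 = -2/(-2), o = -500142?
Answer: -423120131/846 ≈ -5.0014e+5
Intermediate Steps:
N = 9 (N = 9*(-2/(-2)) = 9*(-2*(-½)) = 9*1 = 9)
X(d) = 9
n(V) = 4*V² (n(V) = (2*V)*(2*V) = 4*V²)
p(P) = 1/(522 + P)
p(n(X(-4))) + o = 1/(522 + 4*9²) - 500142 = 1/(522 + 4*81) - 500142 = 1/(522 + 324) - 500142 = 1/846 - 500142 = -423120131/846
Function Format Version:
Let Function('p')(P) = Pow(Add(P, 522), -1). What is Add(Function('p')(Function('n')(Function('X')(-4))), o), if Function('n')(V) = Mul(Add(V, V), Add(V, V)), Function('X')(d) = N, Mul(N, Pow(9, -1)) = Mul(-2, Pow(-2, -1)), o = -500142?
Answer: Rational(-423120131, 846) ≈ -5.0014e+5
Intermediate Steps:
N = 9 (N = Mul(9, Mul(-2, Pow(-2, -1))) = Mul(9, Mul(-2, Rational(-1, 2))) = Mul(9, 1) = 9)
Function('X')(d) = 9
Function('n')(V) = Mul(4, Pow(V, 2)) (Function('n')(V) = Mul(Mul(2, V), Mul(2, V)) = Mul(4, Pow(V, 2)))
Function('p')(P) = Pow(Add(522, P), -1)
Add(Function('p')(Function('n')(Function('X')(-4))), o) = Add(Pow(Add(522, Mul(4, Pow(9, 2))), -1), -500142) = Add(Pow(Add(522, Mul(4, 81)), -1), -500142) = Add(Pow(Add(522, 324), -1), -500142) = Add(Pow(846, -1), -500142) = Add(Rational(1, 846), -500142) = Rational(-423120131, 846)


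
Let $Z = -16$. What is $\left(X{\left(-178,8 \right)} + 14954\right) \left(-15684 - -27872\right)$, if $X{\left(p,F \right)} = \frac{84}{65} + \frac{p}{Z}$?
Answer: $\frac{23713390239}{130} \approx 1.8241 \cdot 10^{8}$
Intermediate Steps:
$X{\left(p,F \right)} = \frac{84}{65} - \frac{p}{16}$ ($X{\left(p,F \right)} = \frac{84}{65} + \frac{p}{-16} = 84 \cdot \frac{1}{65} + p \left(- \frac{1}{16}\right) = \frac{84}{65} - \frac{p}{16}$)
$\left(X{\left(-178,8 \right)} + 14954\right) \left(-15684 - -27872\right) = \left(\left(\frac{84}{65} - - \frac{89}{8}\right) + 14954\right) \left(-15684 - -27872\right) = \left(\left(\frac{84}{65} + \frac{89}{8}\right) + 14954\right) \left(-15684 + 27872\right) = \left(\frac{6457}{520} + 14954\right) 12188 = \frac{7782537}{520} \cdot 12188 = \frac{23713390239}{130}$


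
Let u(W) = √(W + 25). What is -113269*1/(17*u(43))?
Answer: -113269*√17/578 ≈ -807.99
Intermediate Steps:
u(W) = √(25 + W)
-113269*1/(17*u(43)) = -113269*1/(17*√(25 + 43)) = -113269*√17/578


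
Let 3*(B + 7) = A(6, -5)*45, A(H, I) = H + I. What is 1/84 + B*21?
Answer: 14113/84 ≈ 168.01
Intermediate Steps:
B = 8 (B = -7 + ((6 - 5)*45)/3 = -7 + (1*45)/3 = -7 + (⅓)*45 = -7 + 15 = 8)
1/84 + B*21 = 1/84 + 8*21 = 1/84 + 168 = 14113/84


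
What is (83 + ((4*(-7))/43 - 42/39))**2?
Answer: 2063975761/312481 ≈ 6605.1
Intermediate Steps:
(83 + ((4*(-7))/43 - 42/39))**2 = (83 + (-28*1/43 - 42*1/39))**2 = (83 + (-28/43 - 14/13))**2 = (83 - 966/559)**2 = (45431/559)**2 = 2063975761/312481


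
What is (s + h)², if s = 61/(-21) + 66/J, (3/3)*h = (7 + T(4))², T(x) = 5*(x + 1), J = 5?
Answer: 11794177201/11025 ≈ 1.0698e+6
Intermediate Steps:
T(x) = 5 + 5*x (T(x) = 5*(1 + x) = 5 + 5*x)
h = 1024 (h = (7 + (5 + 5*4))² = (7 + (5 + 20))² = (7 + 25)² = 32² = 1024)
s = 1081/105 (s = 61/(-21) + 66/5 = 61*(-1/21) + 66*(⅕) = -61/21 + 66/5 = 1081/105 ≈ 10.295)
(s + h)² = (1081/105 + 1024)² = (108601/105)² = 11794177201/11025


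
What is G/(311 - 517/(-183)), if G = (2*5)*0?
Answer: 0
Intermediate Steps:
G = 0 (G = 10*0 = 0)
G/(311 - 517/(-183)) = 0/(311 - 517/(-183)) = 0/(311 - 517*(-1/183)) = 0/(311 + 517/183) = 0/(57430/183) = (183/57430)*0 = 0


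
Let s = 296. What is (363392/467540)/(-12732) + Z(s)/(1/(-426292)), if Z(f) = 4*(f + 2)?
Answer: -189050947244599832/372044955 ≈ -5.0814e+8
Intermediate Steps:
Z(f) = 8 + 4*f (Z(f) = 4*(2 + f) = 8 + 4*f)
(363392/467540)/(-12732) + Z(s)/(1/(-426292)) = (363392/467540)/(-12732) + (8 + 4*296)/(1/(-426292)) = (363392*(1/467540))*(-1/12732) + (8 + 1184)/(-1/426292) = (90848/116885)*(-1/12732) + 1192*(-426292) = -22712/372044955 - 508140064 = -189050947244599832/372044955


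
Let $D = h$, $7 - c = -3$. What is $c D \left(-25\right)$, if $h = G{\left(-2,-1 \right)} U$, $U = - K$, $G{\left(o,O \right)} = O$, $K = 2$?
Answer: $-500$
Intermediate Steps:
$U = -2$ ($U = \left(-1\right) 2 = -2$)
$c = 10$ ($c = 7 - -3 = 7 + 3 = 10$)
$h = 2$ ($h = \left(-1\right) \left(-2\right) = 2$)
$D = 2$
$c D \left(-25\right) = 10 \cdot 2 \left(-25\right) = 20 \left(-25\right) = -500$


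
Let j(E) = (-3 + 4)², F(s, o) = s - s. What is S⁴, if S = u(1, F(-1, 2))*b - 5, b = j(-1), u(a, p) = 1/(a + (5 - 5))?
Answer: 256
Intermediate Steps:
F(s, o) = 0
u(a, p) = 1/a (u(a, p) = 1/(a + 0) = 1/a)
j(E) = 1 (j(E) = 1² = 1)
b = 1
S = -4 (S = 1/1 - 5 = 1*1 - 5 = 1 - 5 = -4)
S⁴ = (-4)⁴ = 256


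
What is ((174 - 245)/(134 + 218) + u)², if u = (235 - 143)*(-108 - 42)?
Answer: 23596967544241/123904 ≈ 1.9045e+8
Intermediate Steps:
u = -13800 (u = 92*(-150) = -13800)
((174 - 245)/(134 + 218) + u)² = ((174 - 245)/(134 + 218) - 13800)² = (-71/352 - 13800)² = (-4857671/352)² = 23596967544241/123904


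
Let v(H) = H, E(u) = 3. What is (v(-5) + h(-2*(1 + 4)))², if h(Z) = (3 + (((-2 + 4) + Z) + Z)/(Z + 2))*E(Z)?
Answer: 1849/16 ≈ 115.56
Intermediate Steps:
h(Z) = 9 + 3*(2 + 2*Z)/(2 + Z) (h(Z) = (3 + (((-2 + 4) + Z) + Z)/(Z + 2))*3 = (3 + ((2 + Z) + Z)/(2 + Z))*3 = (3 + (2 + 2*Z)/(2 + Z))*3 = 9 + 3*(2 + 2*Z)/(2 + Z))
(v(-5) + h(-2*(1 + 4)))² = (-5 + 3*(8 + 5*(-2*(1 + 4)))/(2 - 2*(1 + 4)))² = (-5 + 3*(8 + 5*(-2*5))/(2 - 2*5))² = (-5 + 3*(8 + 5*(-10))/(2 - 10))² = (-5 + 3*(8 - 50)/(-8))² = (-5 + 3*(-⅛)*(-42))² = (-5 + 63/4)² = (43/4)² = 1849/16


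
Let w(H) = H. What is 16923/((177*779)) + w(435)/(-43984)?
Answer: 228120709/2021548624 ≈ 0.11284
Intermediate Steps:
16923/((177*779)) + w(435)/(-43984) = 16923/((177*779)) + 435/(-43984) = 16923/137883 + 435*(-1/43984) = 16923*(1/137883) - 435/43984 = 5641/45961 - 435/43984 = 228120709/2021548624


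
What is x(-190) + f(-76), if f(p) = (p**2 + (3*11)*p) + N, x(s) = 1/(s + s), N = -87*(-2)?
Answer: 1307959/380 ≈ 3442.0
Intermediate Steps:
N = 174
x(s) = 1/(2*s)
f(p) = 174 + p**2 + 33*p (f(p) = (p**2 + (3*11)*p) + 174 = (p**2 + 33*p) + 174 = 174 + p**2 + 33*p)
x(-190) + f(-76) = (1/2)/(-190) + (174 + (-76)**2 + 33*(-76)) = (1/2)*(-1/190) + (174 + 5776 - 2508) = -1/380 + 3442 = 1307959/380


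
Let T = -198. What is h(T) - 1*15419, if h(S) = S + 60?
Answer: -15557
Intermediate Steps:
h(S) = 60 + S
h(T) - 1*15419 = (60 - 198) - 1*15419 = -138 - 15419 = -15557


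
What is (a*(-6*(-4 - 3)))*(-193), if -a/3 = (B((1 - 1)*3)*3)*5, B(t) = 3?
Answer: 1094310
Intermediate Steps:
a = -135 (a = -3*3*3*5 = -27*5 = -3*45 = -135)
(a*(-6*(-4 - 3)))*(-193) = -(-810)*(-4 - 3)*(-193) = -(-810)*(-7)*(-193) = -135*42*(-193) = -5670*(-193) = 1094310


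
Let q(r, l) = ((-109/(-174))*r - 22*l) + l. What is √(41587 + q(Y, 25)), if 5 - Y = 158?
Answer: √137810146/58 ≈ 202.40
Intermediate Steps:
Y = -153 (Y = 5 - 1*158 = 5 - 158 = -153)
q(r, l) = -21*l + 109*r/174 (q(r, l) = ((-109*(-1/174))*r - 22*l) + l = (109*r/174 - 22*l) + l = (-22*l + 109*r/174) + l = -21*l + 109*r/174)
√(41587 + q(Y, 25)) = √(41587 + (-21*25 + (109/174)*(-153))) = √(41587 + (-525 - 5559/58)) = √(41587 - 36009/58) = √(2376037/58) = √137810146/58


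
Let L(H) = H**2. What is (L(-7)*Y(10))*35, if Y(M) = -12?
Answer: -20580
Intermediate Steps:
(L(-7)*Y(10))*35 = ((-7)**2*(-12))*35 = (49*(-12))*35 = -588*35 = -20580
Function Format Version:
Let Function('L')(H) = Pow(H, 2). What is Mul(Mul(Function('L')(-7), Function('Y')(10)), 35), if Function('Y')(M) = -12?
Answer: -20580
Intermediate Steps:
Mul(Mul(Function('L')(-7), Function('Y')(10)), 35) = Mul(Mul(Pow(-7, 2), -12), 35) = Mul(Mul(49, -12), 35) = Mul(-588, 35) = -20580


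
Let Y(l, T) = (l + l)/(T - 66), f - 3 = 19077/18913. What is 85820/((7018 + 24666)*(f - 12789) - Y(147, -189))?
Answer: -68982330550/325604046707633 ≈ -0.00021186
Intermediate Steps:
f = 75816/18913 (f = 3 + 19077/18913 = 75816/18913 ≈ 4.0087)
Y(l, T) = 2*l/(-66 + T) (Y(l, T) = (2*l)/(-66 + T) = 2*l/(-66 + T))
85820/((7018 + 24666)*(f - 12789) - Y(147, -189)) = 85820/((7018 + 24666)*(75816/18913 - 12789) - 2*147/(-66 - 189)) = 85820/(31684*(-241802541/18913) - 2*147/(-255)) = 85820/(-7661271709044/18913 - 2*147*(-1)/255) = 85820/(-7661271709044/18913 - 1*(-98/85)) = 85820/(-7661271709044/18913 + 98/85) = 85820/(-651208093415266/1607605) = 85820*(-1607605/651208093415266) = -68982330550/325604046707633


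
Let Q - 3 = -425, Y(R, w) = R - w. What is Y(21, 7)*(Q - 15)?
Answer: -6118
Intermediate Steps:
Q = -422 (Q = 3 - 425 = -422)
Y(21, 7)*(Q - 15) = (21 - 1*7)*(-422 - 15) = (21 - 7)*(-437) = 14*(-437) = -6118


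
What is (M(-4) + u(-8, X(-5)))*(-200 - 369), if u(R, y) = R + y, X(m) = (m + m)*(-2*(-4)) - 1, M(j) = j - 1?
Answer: 53486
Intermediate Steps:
M(j) = -1 + j
X(m) = -1 + 16*m (X(m) = (2*m)*8 - 1 = 16*m - 1 = -1 + 16*m)
(M(-4) + u(-8, X(-5)))*(-200 - 369) = ((-1 - 4) + (-8 + (-1 + 16*(-5))))*(-200 - 369) = (-5 + (-8 + (-1 - 80)))*(-569) = (-5 + (-8 - 81))*(-569) = (-5 - 89)*(-569) = -94*(-569) = 53486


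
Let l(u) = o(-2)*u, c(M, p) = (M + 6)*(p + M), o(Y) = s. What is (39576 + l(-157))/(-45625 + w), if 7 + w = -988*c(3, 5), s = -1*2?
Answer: -19945/58384 ≈ -0.34162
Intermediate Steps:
s = -2
o(Y) = -2
c(M, p) = (6 + M)*(M + p)
w = -71143 (w = -7 - 988*(3² + 6*3 + 6*5 + 3*5) = -7 - 988*(9 + 18 + 30 + 15) = -7 - 988*72 = -7 - 71136 = -71143)
l(u) = -2*u
(39576 + l(-157))/(-45625 + w) = (39576 - 2*(-157))/(-45625 - 71143) = (39576 + 314)/(-116768) = 39890*(-1/116768) = -19945/58384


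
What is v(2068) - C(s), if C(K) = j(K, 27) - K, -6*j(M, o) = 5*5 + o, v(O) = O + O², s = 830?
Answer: 12838592/3 ≈ 4.2795e+6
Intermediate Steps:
j(M, o) = -25/6 - o/6 (j(M, o) = -(5*5 + o)/6 = -(25 + o)/6 = -25/6 - o/6)
C(K) = -26/3 - K (C(K) = (-25/6 - ⅙*27) - K = (-25/6 - 9/2) - K = -26/3 - K)
v(2068) - C(s) = 2068*(1 + 2068) - (-26/3 - 1*830) = 2068*2069 - (-26/3 - 830) = 4278692 - 1*(-2516/3) = 4278692 + 2516/3 = 12838592/3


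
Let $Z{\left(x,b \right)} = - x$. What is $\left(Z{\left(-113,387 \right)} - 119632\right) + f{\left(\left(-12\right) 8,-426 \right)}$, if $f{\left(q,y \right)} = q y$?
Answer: $-78623$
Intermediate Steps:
$\left(Z{\left(-113,387 \right)} - 119632\right) + f{\left(\left(-12\right) 8,-426 \right)} = \left(\left(-1\right) \left(-113\right) - 119632\right) + \left(-12\right) 8 \left(-426\right) = \left(113 - 119632\right) - -40896 = -119519 + 40896 = -78623$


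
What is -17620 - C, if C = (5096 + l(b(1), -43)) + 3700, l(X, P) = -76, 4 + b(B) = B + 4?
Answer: -26340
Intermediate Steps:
b(B) = B (b(B) = -4 + (B + 4) = -4 + (4 + B) = B)
C = 8720 (C = (5096 - 76) + 3700 = 5020 + 3700 = 8720)
-17620 - C = -17620 - 1*8720 = -17620 - 8720 = -26340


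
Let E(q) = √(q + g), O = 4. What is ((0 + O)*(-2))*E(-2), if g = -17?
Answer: -8*I*√19 ≈ -34.871*I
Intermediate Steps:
E(q) = √(-17 + q) (E(q) = √(q - 17) = √(-17 + q))
((0 + O)*(-2))*E(-2) = ((0 + 4)*(-2))*√(-17 - 2) = (4*(-2))*√(-19) = -8*I*√19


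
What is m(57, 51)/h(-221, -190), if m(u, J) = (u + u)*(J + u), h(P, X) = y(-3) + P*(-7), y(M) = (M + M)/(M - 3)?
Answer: 342/43 ≈ 7.9535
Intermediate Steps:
y(M) = 2*M/(-3 + M) (y(M) = (2*M)/(-3 + M) = 2*M/(-3 + M))
h(P, X) = 1 - 7*P (h(P, X) = 2*(-3)/(-3 - 3) + P*(-7) = 2*(-3)/(-6) - 7*P = 2*(-3)*(-⅙) - 7*P = 1 - 7*P)
m(u, J) = 2*u*(J + u) (m(u, J) = (2*u)*(J + u) = 2*u*(J + u))
m(57, 51)/h(-221, -190) = (2*57*(51 + 57))/(1 - 7*(-221)) = (2*57*108)/(1 + 1547) = 12312/1548 = 12312*(1/1548) = 342/43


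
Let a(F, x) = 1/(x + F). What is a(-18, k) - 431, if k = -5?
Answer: -9914/23 ≈ -431.04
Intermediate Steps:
a(F, x) = 1/(F + x)
a(-18, k) - 431 = 1/(-18 - 5) - 431 = 1/(-23) - 431 = -1/23 - 431 = -9914/23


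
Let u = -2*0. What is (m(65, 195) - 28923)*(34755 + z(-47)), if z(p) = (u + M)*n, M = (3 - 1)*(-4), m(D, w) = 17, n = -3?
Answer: -1005321774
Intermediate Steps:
u = 0
M = -8 (M = 2*(-4) = -8)
z(p) = 24 (z(p) = (0 - 8)*(-3) = -8*(-3) = 24)
(m(65, 195) - 28923)*(34755 + z(-47)) = (17 - 28923)*(34755 + 24) = -28906*34779 = -1005321774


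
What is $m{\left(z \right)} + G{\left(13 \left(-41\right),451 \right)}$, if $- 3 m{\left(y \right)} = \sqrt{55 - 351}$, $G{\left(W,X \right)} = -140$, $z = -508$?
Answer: $-140 - \frac{2 i \sqrt{74}}{3} \approx -140.0 - 5.7349 i$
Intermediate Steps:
$m{\left(y \right)} = - \frac{2 i \sqrt{74}}{3}$ ($m{\left(y \right)} = - \frac{\sqrt{55 - 351}}{3} = - \frac{\sqrt{-296}}{3} = - \frac{2 i \sqrt{74}}{3}$)
$m{\left(z \right)} + G{\left(13 \left(-41\right),451 \right)} = - \frac{2 i \sqrt{74}}{3} - 140 = -140 - \frac{2 i \sqrt{74}}{3}$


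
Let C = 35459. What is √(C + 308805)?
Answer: 2*√86066 ≈ 586.74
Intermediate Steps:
√(C + 308805) = √(35459 + 308805) = √344264 = 2*√86066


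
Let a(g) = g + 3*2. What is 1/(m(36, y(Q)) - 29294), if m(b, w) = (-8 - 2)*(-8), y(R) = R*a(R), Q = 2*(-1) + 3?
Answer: -1/29214 ≈ -3.4230e-5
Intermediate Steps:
Q = 1 (Q = -2 + 3 = 1)
a(g) = 6 + g (a(g) = g + 6 = 6 + g)
y(R) = R*(6 + R)
m(b, w) = 80 (m(b, w) = -10*(-8) = 80)
1/(m(36, y(Q)) - 29294) = 1/(80 - 29294) = 1/(-29214) = -1/29214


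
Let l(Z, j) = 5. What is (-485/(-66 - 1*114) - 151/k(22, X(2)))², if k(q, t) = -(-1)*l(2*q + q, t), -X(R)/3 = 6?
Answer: 24512401/32400 ≈ 756.56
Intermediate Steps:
X(R) = -18 (X(R) = -3*6 = -18)
k(q, t) = 5 (k(q, t) = -(-1)*5 = -1*(-5) = 5)
(-485/(-66 - 1*114) - 151/k(22, X(2)))² = (-485/(-66 - 1*114) - 151/5)² = (-485/(-66 - 114) - 151*⅕)² = (-485/(-180) - 151/5)² = (-485*(-1/180) - 151/5)² = (97/36 - 151/5)² = (-4951/180)² = 24512401/32400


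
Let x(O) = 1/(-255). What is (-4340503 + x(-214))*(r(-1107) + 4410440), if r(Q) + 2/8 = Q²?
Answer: -2495184389012563/102 ≈ -2.4463e+13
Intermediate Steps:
r(Q) = -¼ + Q²
x(O) = -1/255
(-4340503 + x(-214))*(r(-1107) + 4410440) = (-4340503 - 1/255)*((-¼ + (-1107)²) + 4410440) = -1106828266*((-¼ + 1225449) + 4410440)/255 = -1106828266*(4901795/4 + 4410440)/255 = -1106828266/255*22543555/4 = -2495184389012563/102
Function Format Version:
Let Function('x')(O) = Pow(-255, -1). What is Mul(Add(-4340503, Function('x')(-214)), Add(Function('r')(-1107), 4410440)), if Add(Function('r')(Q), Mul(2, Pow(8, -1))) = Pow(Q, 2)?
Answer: Rational(-2495184389012563, 102) ≈ -2.4463e+13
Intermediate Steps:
Function('r')(Q) = Add(Rational(-1, 4), Pow(Q, 2))
Function('x')(O) = Rational(-1, 255)
Mul(Add(-4340503, Function('x')(-214)), Add(Function('r')(-1107), 4410440)) = Mul(Add(-4340503, Rational(-1, 255)), Add(Add(Rational(-1, 4), Pow(-1107, 2)), 4410440)) = Mul(Rational(-1106828266, 255), Add(Add(Rational(-1, 4), 1225449), 4410440)) = Mul(Rational(-1106828266, 255), Add(Rational(4901795, 4), 4410440)) = Mul(Rational(-1106828266, 255), Rational(22543555, 4)) = Rational(-2495184389012563, 102)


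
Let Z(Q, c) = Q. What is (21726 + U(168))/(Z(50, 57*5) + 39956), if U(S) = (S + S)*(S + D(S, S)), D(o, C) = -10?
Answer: 37407/20003 ≈ 1.8701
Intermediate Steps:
U(S) = 2*S*(-10 + S) (U(S) = (S + S)*(S - 10) = (2*S)*(-10 + S) = 2*S*(-10 + S))
(21726 + U(168))/(Z(50, 57*5) + 39956) = (21726 + 2*168*(-10 + 168))/(50 + 39956) = (21726 + 2*168*158)/40006 = (21726 + 53088)*(1/40006) = 74814*(1/40006) = 37407/20003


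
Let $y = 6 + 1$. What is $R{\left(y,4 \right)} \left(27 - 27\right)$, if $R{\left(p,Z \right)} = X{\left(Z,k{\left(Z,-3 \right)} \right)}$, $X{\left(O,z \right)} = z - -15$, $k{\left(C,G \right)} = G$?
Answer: $0$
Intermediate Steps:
$X{\left(O,z \right)} = 15 + z$ ($X{\left(O,z \right)} = z + 15 = 15 + z$)
$y = 7$
$R{\left(p,Z \right)} = 12$ ($R{\left(p,Z \right)} = 15 - 3 = 12$)
$R{\left(y,4 \right)} \left(27 - 27\right) = 12 \left(27 - 27\right) = 12 \cdot 0 = 0$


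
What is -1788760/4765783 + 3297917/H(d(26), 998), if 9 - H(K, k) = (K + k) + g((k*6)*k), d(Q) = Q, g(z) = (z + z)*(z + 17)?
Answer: -127763860265881445091/340400477629729370689 ≈ -0.37533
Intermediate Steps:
g(z) = 2*z*(17 + z) (g(z) = (2*z)*(17 + z) = 2*z*(17 + z))
H(K, k) = 9 - K - k - 12*k²*(17 + 6*k²) (H(K, k) = 9 - ((K + k) + 2*((k*6)*k)*(17 + (k*6)*k)) = 9 - ((K + k) + 2*((6*k)*k)*(17 + (6*k)*k)) = 9 - ((K + k) + 2*(6*k²)*(17 + 6*k²)) = 9 - ((K + k) + 12*k²*(17 + 6*k²)) = 9 - (K + k + 12*k²*(17 + 6*k²)) = 9 + (-K - k - 12*k²*(17 + 6*k²)) = 9 - K - k - 12*k²*(17 + 6*k²))
-1788760/4765783 + 3297917/H(d(26), 998) = -1788760/4765783 + 3297917/(9 - 1*26 - 1*998 - 204*998² - 72*998⁴) = -1788760*1/4765783 + 3297917/(9 - 26 - 998 - 204*996004 - 72*992023968016) = -1788760/4765783 + 3297917/(9 - 26 - 998 - 203184816 - 71425725697152) = -1788760/4765783 + 3297917/(-71425928882983) = -1788760/4765783 + 3297917*(-1/71425928882983) = -1788760/4765783 - 3297917/71425928882983 = -127763860265881445091/340400477629729370689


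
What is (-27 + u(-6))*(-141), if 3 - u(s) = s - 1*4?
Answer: 1974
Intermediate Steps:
u(s) = 7 - s (u(s) = 3 - (s - 1*4) = 3 - (s - 4) = 3 - (-4 + s) = 3 + (4 - s) = 7 - s)
(-27 + u(-6))*(-141) = (-27 + (7 - 1*(-6)))*(-141) = (-27 + (7 + 6))*(-141) = (-27 + 13)*(-141) = -14*(-141) = 1974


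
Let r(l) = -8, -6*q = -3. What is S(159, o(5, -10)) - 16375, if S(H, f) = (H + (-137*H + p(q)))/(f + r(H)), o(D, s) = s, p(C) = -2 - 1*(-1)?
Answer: -273125/18 ≈ -15174.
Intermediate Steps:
q = ½ (q = -⅙*(-3) = ½ ≈ 0.50000)
p(C) = -1 (p(C) = -2 + 1 = -1)
S(H, f) = (-1 - 136*H)/(-8 + f) (S(H, f) = (H + (-137*H - 1))/(f - 8) = (H + (-1 - 137*H))/(-8 + f) = (-1 - 136*H)/(-8 + f))
S(159, o(5, -10)) - 16375 = (-1 - 136*159)/(-8 - 10) - 16375 = (-1 - 21624)/(-18) - 16375 = -1/18*(-21625) - 16375 = 21625/18 - 16375 = -273125/18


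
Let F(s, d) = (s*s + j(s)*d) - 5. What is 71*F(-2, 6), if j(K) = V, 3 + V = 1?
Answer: -923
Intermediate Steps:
V = -2 (V = -3 + 1 = -2)
j(K) = -2
F(s, d) = -5 + s**2 - 2*d (F(s, d) = (s*s - 2*d) - 5 = (s**2 - 2*d) - 5 = -5 + s**2 - 2*d)
71*F(-2, 6) = 71*(-5 + (-2)**2 - 2*6) = 71*(-5 + 4 - 12) = 71*(-13) = -923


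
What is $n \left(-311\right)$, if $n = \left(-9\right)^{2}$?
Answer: $-25191$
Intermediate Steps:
$n = 81$
$n \left(-311\right) = 81 \left(-311\right) = -25191$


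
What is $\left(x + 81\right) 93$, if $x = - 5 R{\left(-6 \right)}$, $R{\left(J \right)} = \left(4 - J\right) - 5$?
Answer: $5208$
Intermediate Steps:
$R{\left(J \right)} = -1 - J$ ($R{\left(J \right)} = \left(4 - J\right) - 5 = -1 - J$)
$x = -25$ ($x = - 5 \left(-1 - -6\right) = - 5 \left(-1 + 6\right) = \left(-5\right) 5 = -25$)
$\left(x + 81\right) 93 = \left(-25 + 81\right) 93 = 56 \cdot 93 = 5208$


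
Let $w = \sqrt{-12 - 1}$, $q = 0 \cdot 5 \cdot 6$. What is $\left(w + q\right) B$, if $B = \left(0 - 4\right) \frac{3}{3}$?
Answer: $- 4 i \sqrt{13} \approx - 14.422 i$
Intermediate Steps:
$q = 0$ ($q = 0 \cdot 6 = 0$)
$B = -4$ ($B = - 4 \cdot 3 \cdot \frac{1}{3} = \left(-4\right) 1 = -4$)
$w = i \sqrt{13}$ ($w = \sqrt{-13} = i \sqrt{13} \approx 3.6056 i$)
$\left(w + q\right) B = \left(i \sqrt{13} + 0\right) \left(-4\right) = i \sqrt{13} \left(-4\right) = - 4 i \sqrt{13}$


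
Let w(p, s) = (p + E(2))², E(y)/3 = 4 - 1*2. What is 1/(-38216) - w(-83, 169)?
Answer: -226582665/38216 ≈ -5929.0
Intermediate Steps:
E(y) = 6 (E(y) = 3*(4 - 1*2) = 3*(4 - 2) = 3*2 = 6)
w(p, s) = (6 + p)² (w(p, s) = (p + 6)² = (6 + p)²)
1/(-38216) - w(-83, 169) = 1/(-38216) - (6 - 83)² = -1/38216 - 1*(-77)² = -1/38216 - 1*5929 = -1/38216 - 5929 = -226582665/38216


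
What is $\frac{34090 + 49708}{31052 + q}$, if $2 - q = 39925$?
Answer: $- \frac{83798}{8871} \approx -9.4463$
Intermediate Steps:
$q = -39923$ ($q = 2 - 39925 = -39923$)
$\frac{34090 + 49708}{31052 + q} = \frac{34090 + 49708}{31052 - 39923} = \frac{83798}{-8871} = 83798 \left(- \frac{1}{8871}\right) = - \frac{83798}{8871}$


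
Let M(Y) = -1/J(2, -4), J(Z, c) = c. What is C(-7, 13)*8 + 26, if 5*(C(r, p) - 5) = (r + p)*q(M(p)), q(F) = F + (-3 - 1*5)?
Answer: -42/5 ≈ -8.4000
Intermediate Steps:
M(Y) = ¼ (M(Y) = -1/(-4) = -1*(-¼) = ¼)
q(F) = -8 + F (q(F) = F + (-3 - 5) = F - 8 = -8 + F)
C(r, p) = 5 - 31*p/20 - 31*r/20 (C(r, p) = 5 + ((r + p)*(-8 + ¼))/5 = 5 + ((p + r)*(-31/4))/5 = 5 + (-31*p/4 - 31*r/4)/5 = 5 + (-31*p/20 - 31*r/20) = 5 - 31*p/20 - 31*r/20)
C(-7, 13)*8 + 26 = (5 - 31/20*13 - 31/20*(-7))*8 + 26 = (5 - 403/20 + 217/20)*8 + 26 = -43/10*8 + 26 = -172/5 + 26 = -42/5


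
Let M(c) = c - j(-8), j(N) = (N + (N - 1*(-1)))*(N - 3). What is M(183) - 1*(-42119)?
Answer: 42137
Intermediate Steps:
j(N) = (1 + 2*N)*(-3 + N) (j(N) = (N + (N + 1))*(-3 + N) = (N + (1 + N))*(-3 + N) = (1 + 2*N)*(-3 + N))
M(c) = -165 + c (M(c) = c - (-3 - 5*(-8) + 2*(-8)²) = c - (-3 + 40 + 2*64) = c - (-3 + 40 + 128) = c - 1*165 = c - 165 = -165 + c)
M(183) - 1*(-42119) = (-165 + 183) - 1*(-42119) = 18 + 42119 = 42137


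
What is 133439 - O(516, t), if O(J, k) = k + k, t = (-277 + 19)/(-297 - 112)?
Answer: 54576035/409 ≈ 1.3344e+5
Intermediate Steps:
t = 258/409 (t = -258/(-409) = -258*(-1/409) = 258/409 ≈ 0.63081)
O(J, k) = 2*k
133439 - O(516, t) = 133439 - 2*258/409 = 133439 - 1*516/409 = 133439 - 516/409 = 54576035/409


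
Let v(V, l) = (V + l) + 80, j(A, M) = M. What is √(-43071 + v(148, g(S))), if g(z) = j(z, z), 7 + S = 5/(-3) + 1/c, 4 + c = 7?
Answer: I*√385662/3 ≈ 207.01*I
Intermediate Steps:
c = 3 (c = -4 + 7 = 3)
S = -25/3 (S = -7 + (5/(-3) + 1/3) = -7 + (5*(-⅓) + 1*(⅓)) = -7 + (-5/3 + ⅓) = -7 - 4/3 = -25/3 ≈ -8.3333)
g(z) = z
v(V, l) = 80 + V + l
√(-43071 + v(148, g(S))) = √(-43071 + (80 + 148 - 25/3)) = √(-43071 + 659/3) = √(-128554/3) = I*√385662/3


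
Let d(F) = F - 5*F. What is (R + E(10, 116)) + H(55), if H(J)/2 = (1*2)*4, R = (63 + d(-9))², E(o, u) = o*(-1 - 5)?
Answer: 9757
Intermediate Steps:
d(F) = -4*F
E(o, u) = -6*o (E(o, u) = o*(-6) = -6*o)
R = 9801 (R = (63 - 4*(-9))² = (63 + 36)² = 99² = 9801)
H(J) = 16 (H(J) = 2*((1*2)*4) = 2*(2*4) = 2*8 = 16)
(R + E(10, 116)) + H(55) = (9801 - 6*10) + 16 = (9801 - 60) + 16 = 9741 + 16 = 9757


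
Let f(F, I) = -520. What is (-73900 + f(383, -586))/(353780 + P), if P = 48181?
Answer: -74420/401961 ≈ -0.18514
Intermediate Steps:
(-73900 + f(383, -586))/(353780 + P) = (-73900 - 520)/(353780 + 48181) = -74420/401961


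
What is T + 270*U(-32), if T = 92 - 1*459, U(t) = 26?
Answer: 6653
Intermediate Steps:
T = -367 (T = 92 - 459 = -367)
T + 270*U(-32) = -367 + 270*26 = -367 + 7020 = 6653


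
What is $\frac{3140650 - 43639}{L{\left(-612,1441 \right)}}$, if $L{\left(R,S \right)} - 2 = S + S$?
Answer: $\frac{3097011}{2884} \approx 1073.9$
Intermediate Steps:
$L{\left(R,S \right)} = 2 + 2 S$ ($L{\left(R,S \right)} = 2 + \left(S + S\right) = 2 + 2 S$)
$\frac{3140650 - 43639}{L{\left(-612,1441 \right)}} = \frac{3140650 - 43639}{2 + 2 \cdot 1441} = \frac{3140650 - 43639}{2 + 2882} = \frac{3097011}{2884}$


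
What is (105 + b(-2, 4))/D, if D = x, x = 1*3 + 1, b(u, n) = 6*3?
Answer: 123/4 ≈ 30.750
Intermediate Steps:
b(u, n) = 18
x = 4 (x = 3 + 1 = 4)
D = 4
(105 + b(-2, 4))/D = (105 + 18)/4 = (¼)*123 = 123/4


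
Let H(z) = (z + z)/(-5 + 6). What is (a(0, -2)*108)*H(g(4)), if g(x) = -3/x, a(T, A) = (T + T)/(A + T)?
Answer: 0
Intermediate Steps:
a(T, A) = 2*T/(A + T) (a(T, A) = (2*T)/(A + T) = 2*T/(A + T))
H(z) = 2*z (H(z) = (2*z)/1 = (2*z)*1 = 2*z)
(a(0, -2)*108)*H(g(4)) = ((2*0/(-2 + 0))*108)*(2*(-3/4)) = ((2*0/(-2))*108)*(2*(-3*¼)) = ((2*0*(-½))*108)*(2*(-¾)) = (0*108)*(-3/2) = 0*(-3/2) = 0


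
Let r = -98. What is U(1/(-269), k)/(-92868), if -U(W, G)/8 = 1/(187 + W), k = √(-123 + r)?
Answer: 269/583930767 ≈ 4.6067e-7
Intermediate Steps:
k = I*√221 (k = √(-123 - 98) = √(-221) = I*√221 ≈ 14.866*I)
U(W, G) = -8/(187 + W)
U(1/(-269), k)/(-92868) = -8/(187 + 1/(-269))/(-92868) = -8/(187 - 1/269)*(-1/92868) = -8/50302/269*(-1/92868) = -8*269/50302*(-1/92868) = -1076/25151*(-1/92868) = 269/583930767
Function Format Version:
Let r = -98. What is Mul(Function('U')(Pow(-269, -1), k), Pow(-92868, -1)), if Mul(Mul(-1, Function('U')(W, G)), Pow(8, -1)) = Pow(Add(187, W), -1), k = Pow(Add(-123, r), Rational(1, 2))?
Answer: Rational(269, 583930767) ≈ 4.6067e-7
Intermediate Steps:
k = Mul(I, Pow(221, Rational(1, 2))) (k = Pow(Add(-123, -98), Rational(1, 2)) = Pow(-221, Rational(1, 2)) = Mul(I, Pow(221, Rational(1, 2))) ≈ Mul(14.866, I))
Function('U')(W, G) = Mul(-8, Pow(Add(187, W), -1))
Mul(Function('U')(Pow(-269, -1), k), Pow(-92868, -1)) = Mul(Mul(-8, Pow(Add(187, Pow(-269, -1)), -1)), Pow(-92868, -1)) = Mul(Mul(-8, Pow(Add(187, Rational(-1, 269)), -1)), Rational(-1, 92868)) = Mul(Mul(-8, Pow(Rational(50302, 269), -1)), Rational(-1, 92868)) = Mul(Mul(-8, Rational(269, 50302)), Rational(-1, 92868)) = Mul(Rational(-1076, 25151), Rational(-1, 92868)) = Rational(269, 583930767)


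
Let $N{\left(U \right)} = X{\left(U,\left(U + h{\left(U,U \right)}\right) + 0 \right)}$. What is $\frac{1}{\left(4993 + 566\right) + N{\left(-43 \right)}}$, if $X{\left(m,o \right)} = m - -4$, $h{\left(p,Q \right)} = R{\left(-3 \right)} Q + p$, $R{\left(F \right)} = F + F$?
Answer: $\frac{1}{5520} \approx 0.00018116$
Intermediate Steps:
$R{\left(F \right)} = 2 F$
$h{\left(p,Q \right)} = p - 6 Q$ ($h{\left(p,Q \right)} = 2 \left(-3\right) Q + p = - 6 Q + p = p - 6 Q$)
$X{\left(m,o \right)} = 4 + m$ ($X{\left(m,o \right)} = m + 4 = 4 + m$)
$N{\left(U \right)} = 4 + U$
$\frac{1}{\left(4993 + 566\right) + N{\left(-43 \right)}} = \frac{1}{\left(4993 + 566\right) + \left(4 - 43\right)} = \frac{1}{5559 - 39} = \frac{1}{5520}$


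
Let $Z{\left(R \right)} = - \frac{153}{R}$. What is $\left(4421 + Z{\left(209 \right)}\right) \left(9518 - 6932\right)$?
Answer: $\frac{2389039896}{209} \approx 1.1431 \cdot 10^{7}$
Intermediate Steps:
$\left(4421 + Z{\left(209 \right)}\right) \left(9518 - 6932\right) = \left(4421 - \frac{153}{209}\right) \left(9518 - 6932\right) = \left(4421 - \frac{153}{209}\right) 2586 = \frac{923836}{209} \cdot 2586 = \frac{2389039896}{209}$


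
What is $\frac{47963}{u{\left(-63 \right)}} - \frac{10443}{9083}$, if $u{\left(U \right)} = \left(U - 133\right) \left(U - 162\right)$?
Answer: $- \frac{24888371}{400560300} \approx -0.062134$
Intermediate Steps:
$u{\left(U \right)} = \left(-162 + U\right) \left(-133 + U\right)$ ($u{\left(U \right)} = \left(-133 + U\right) \left(-162 + U\right) = \left(-162 + U\right) \left(-133 + U\right)$)
$\frac{47963}{u{\left(-63 \right)}} - \frac{10443}{9083} = \frac{47963}{21546 + \left(-63\right)^{2} - -18585} - \frac{10443}{9083} = \frac{47963}{21546 + 3969 + 18585} - \frac{10443}{9083} = \frac{47963}{44100} - \frac{10443}{9083} = - \frac{24888371}{400560300}$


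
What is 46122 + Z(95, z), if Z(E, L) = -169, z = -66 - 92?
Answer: 45953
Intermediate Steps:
z = -158
46122 + Z(95, z) = 46122 - 169 = 45953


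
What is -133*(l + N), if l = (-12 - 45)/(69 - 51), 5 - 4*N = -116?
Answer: -43225/12 ≈ -3602.1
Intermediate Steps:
N = 121/4 (N = 5/4 - ¼*(-116) = 5/4 + 29 = 121/4 ≈ 30.250)
l = -19/6 (l = -57/18 = -57*1/18 = -19/6 ≈ -3.1667)
-133*(l + N) = -133*(-19/6 + 121/4) = -133*325/12 = -43225/12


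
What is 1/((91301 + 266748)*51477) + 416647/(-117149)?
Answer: -7679341006628182/2159207001608577 ≈ -3.5566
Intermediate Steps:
1/((91301 + 266748)*51477) + 416647/(-117149) = (1/51477)/358049 + 416647*(-1/117149) = (1/358049)*(1/51477) - 416647/117149 = 1/18431288373 - 416647/117149 = -7679341006628182/2159207001608577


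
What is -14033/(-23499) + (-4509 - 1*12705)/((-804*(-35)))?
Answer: -229123/15744330 ≈ -0.014553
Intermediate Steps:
-14033/(-23499) + (-4509 - 1*12705)/((-804*(-35))) = -14033*(-1/23499) + (-4509 - 12705)/28140 = 14033/23499 - 17214*1/28140 = 14033/23499 - 2869/4690 = -229123/15744330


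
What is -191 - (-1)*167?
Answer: -24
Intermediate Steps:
-191 - (-1)*167 = -191 - 1*(-167) = -191 + 167 = -24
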